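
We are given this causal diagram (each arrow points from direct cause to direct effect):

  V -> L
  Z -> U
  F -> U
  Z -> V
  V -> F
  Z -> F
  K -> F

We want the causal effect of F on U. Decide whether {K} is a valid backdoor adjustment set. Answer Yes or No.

Backdoor paths from F to U (paths whose first edge points into F):
  P1: F <- Z -> U
  P2: F <- V <- Z -> U
Condition 1 (no descendant of F in the set): holds — descendants of F are {U}; none are in {K}.
Condition 2 (every backdoor path blocked by {K}):
  P1: open — no interior node is in the conditioning set.
  P2: open — no interior node is in the conditioning set.
{K} does not satisfy the backdoor criterion.

No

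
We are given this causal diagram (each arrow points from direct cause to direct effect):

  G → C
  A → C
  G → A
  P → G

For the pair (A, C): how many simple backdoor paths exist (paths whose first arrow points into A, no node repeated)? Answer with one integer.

1

A backdoor path from A to C is any simple undirected path whose first edge points into A (i.e. leaves A via a parent).
Parents of A: {G}.
Enumerating:
  P1: A <- G -> C
That exhausts the simple backdoor paths. Count: 1.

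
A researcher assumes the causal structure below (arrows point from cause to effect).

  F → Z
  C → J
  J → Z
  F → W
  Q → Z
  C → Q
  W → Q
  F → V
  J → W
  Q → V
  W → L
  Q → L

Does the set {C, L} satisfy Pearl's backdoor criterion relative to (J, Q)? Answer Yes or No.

Backdoor paths from J to Q (paths whose first edge points into J):
  P1: J <- C -> Q
Condition 1 (no descendant of J in the set): FAILS — L is a descendant of J.
Condition 2 (every backdoor path blocked by {C, L}):
  P1: blocked at fork node C ∈ conditioning set.
{C, L} does not satisfy the backdoor criterion.

No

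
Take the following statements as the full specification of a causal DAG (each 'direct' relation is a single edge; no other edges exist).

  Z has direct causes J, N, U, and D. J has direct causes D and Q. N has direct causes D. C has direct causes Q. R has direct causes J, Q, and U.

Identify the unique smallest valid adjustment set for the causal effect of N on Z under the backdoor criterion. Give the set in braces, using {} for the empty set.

{D}

Variables eligible for adjustment (non-descendants of N, excluding N and Z): {C, D, J, Q, R, U}.
Backdoor paths from N to Z:
  P1: N <- D -> J <- Q -> R <- U -> Z
  P2: N <- D -> J -> R <- U -> Z
  P3: N <- D -> J -> Z
  P4: N <- D -> Z
The empty set is not sufficient: P3 (N <- D -> J -> Z) has no collider blocking it and no conditioned non-collider, so it is open.
Try {D}:
  P1: blocked at fork node D ∈ conditioning set.
  P2: blocked at fork node D ∈ conditioning set.
  P3: blocked at fork node D ∈ conditioning set.
  P4: blocked at fork node D ∈ conditioning set.
{D} contains no descendant of N and blocks every backdoor path.
No other singleton works — e.g. {Q} leaves P3 open — so {D} is the unique smallest valid adjustment set.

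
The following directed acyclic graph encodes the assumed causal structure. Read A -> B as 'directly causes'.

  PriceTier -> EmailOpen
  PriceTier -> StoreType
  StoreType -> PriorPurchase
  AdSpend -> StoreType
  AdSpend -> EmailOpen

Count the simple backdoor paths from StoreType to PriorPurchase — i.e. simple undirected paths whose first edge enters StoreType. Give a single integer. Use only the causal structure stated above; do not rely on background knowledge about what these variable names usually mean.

0

A backdoor path from StoreType to PriorPurchase is any simple undirected path whose first edge points into StoreType (i.e. leaves StoreType via a parent).
Parents of StoreType: {AdSpend, PriceTier}.
No simple path from any parent of StoreType reaches PriorPurchase without revisiting StoreType, so there are no backdoor paths.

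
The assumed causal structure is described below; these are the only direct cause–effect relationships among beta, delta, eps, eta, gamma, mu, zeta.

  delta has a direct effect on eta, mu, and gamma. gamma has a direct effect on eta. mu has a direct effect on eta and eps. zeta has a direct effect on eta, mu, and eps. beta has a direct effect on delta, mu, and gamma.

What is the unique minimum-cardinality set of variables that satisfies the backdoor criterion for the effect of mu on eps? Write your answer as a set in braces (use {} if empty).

Variables eligible for adjustment (non-descendants of mu, excluding mu and eps): {beta, delta, gamma, zeta}.
Backdoor paths from mu to eps:
  P1: mu <- beta -> delta -> gamma -> eta <- zeta -> eps
  P2: mu <- beta -> delta -> eta <- zeta -> eps
  P3: mu <- beta -> gamma <- delta -> eta <- zeta -> eps
  P4: mu <- beta -> gamma -> eta <- zeta -> eps
  P5: mu <- delta <- beta -> gamma -> eta <- zeta -> eps
  P6: mu <- delta -> gamma -> eta <- zeta -> eps
  P7: mu <- delta -> eta <- zeta -> eps
  P8: mu <- zeta -> eps
The empty set is not sufficient: P8 (mu <- zeta -> eps) has no collider blocking it and no conditioned non-collider, so it is open.
Try {zeta}:
  P1: blocked at collider eta (neither it nor any descendant is in the conditioning set).
  P2: blocked at collider eta (neither it nor any descendant is in the conditioning set).
  P3: blocked at collider gamma (neither it nor any descendant is in the conditioning set).
  P4: blocked at collider eta (neither it nor any descendant is in the conditioning set).
  P5: blocked at collider eta (neither it nor any descendant is in the conditioning set).
  P6: blocked at collider eta (neither it nor any descendant is in the conditioning set).
  P7: blocked at collider eta (neither it nor any descendant is in the conditioning set).
  P8: blocked at fork node zeta ∈ conditioning set.
{zeta} contains no descendant of mu and blocks every backdoor path.
No other singleton works — e.g. {beta} leaves P8 open — so {zeta} is the unique smallest valid adjustment set.

{zeta}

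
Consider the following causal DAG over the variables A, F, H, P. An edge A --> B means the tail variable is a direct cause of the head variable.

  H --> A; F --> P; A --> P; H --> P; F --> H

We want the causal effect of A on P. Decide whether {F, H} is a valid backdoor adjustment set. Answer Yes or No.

Backdoor paths from A to P (paths whose first edge points into A):
  P1: A <- H <- F -> P
  P2: A <- H -> P
Condition 1 (no descendant of A in the set): holds — descendants of A are {P}; none are in {F, H}.
Condition 2 (every backdoor path blocked by {F, H}):
  P1: blocked at chain node H ∈ conditioning set.
  P2: blocked at fork node H ∈ conditioning set.
{F, H} satisfies the backdoor criterion.

Yes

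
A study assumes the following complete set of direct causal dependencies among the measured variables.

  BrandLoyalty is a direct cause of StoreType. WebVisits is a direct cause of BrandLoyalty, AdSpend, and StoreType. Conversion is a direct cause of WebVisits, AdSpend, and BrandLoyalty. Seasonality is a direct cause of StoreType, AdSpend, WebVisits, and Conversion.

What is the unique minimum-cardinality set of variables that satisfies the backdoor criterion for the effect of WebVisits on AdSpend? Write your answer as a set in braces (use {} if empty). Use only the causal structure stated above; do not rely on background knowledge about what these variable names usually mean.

{Conversion, Seasonality}

Variables eligible for adjustment (non-descendants of WebVisits, excluding WebVisits and AdSpend): {Conversion, Seasonality}.
Backdoor paths from WebVisits to AdSpend:
  P1: WebVisits <- Seasonality -> Conversion -> AdSpend
  P2: WebVisits <- Seasonality -> AdSpend
  P3: WebVisits <- Seasonality -> StoreType <- BrandLoyalty <- Conversion -> AdSpend
  P4: WebVisits <- Conversion <- Seasonality -> AdSpend
  P5: WebVisits <- Conversion -> BrandLoyalty -> StoreType <- Seasonality -> AdSpend
  P6: WebVisits <- Conversion -> AdSpend
The empty set is not sufficient: P1 (WebVisits <- Seasonality -> Conversion -> AdSpend) has no collider blocking it and no conditioned non-collider, so it is open.
Try {Conversion, Seasonality}:
  P1: blocked at fork node Seasonality ∈ conditioning set.
  P2: blocked at fork node Seasonality ∈ conditioning set.
  P3: blocked at fork node Seasonality ∈ conditioning set.
  P4: blocked at chain node Conversion ∈ conditioning set.
  P5: blocked at fork node Conversion ∈ conditioning set.
  P6: blocked at fork node Conversion ∈ conditioning set.
{Conversion, Seasonality} contains no descendant of WebVisits and blocks every backdoor path.
Every element of {Conversion, Seasonality} is needed (dropping Conversion leaves P6 open; dropping Seasonality leaves P2 open), so no proper subset is valid.
Among all size-2 subsets of the eligible variables, only {Conversion, Seasonality} blocks every backdoor path, so it is the unique smallest valid adjustment set.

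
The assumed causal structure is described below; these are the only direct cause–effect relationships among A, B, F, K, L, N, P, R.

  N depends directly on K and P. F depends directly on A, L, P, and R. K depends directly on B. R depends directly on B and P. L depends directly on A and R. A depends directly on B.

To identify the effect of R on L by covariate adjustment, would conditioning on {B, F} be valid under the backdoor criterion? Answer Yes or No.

No

Backdoor paths from R to L (paths whose first edge points into R):
  P1: R <- P -> N <- K <- B -> A -> L
  P2: R <- P -> N <- K <- B -> A -> F <- L
  P3: R <- P -> F <- A -> L
  P4: R <- P -> F <- L
  P5: R <- B -> K -> N <- P -> F <- A -> L
  P6: R <- B -> K -> N <- P -> F <- L
  P7: R <- B -> A -> L
  P8: R <- B -> A -> F <- L
Condition 1 (no descendant of R in the set): FAILS — F is a descendant of R.
Condition 2 (every backdoor path blocked by {B, F}):
  P1: blocked at collider N (neither it nor any descendant is in the conditioning set).
  P2: blocked at collider N (neither it nor any descendant is in the conditioning set).
  P3: open — collider(s) F are conditioned on (or have a conditioned descendant) and no non-collider on the path is in the set.
  P4: open — collider(s) F are conditioned on (or have a conditioned descendant) and no non-collider on the path is in the set.
  P5: blocked at fork node B ∈ conditioning set.
  P6: blocked at fork node B ∈ conditioning set.
  P7: blocked at fork node B ∈ conditioning set.
  P8: blocked at fork node B ∈ conditioning set.
{B, F} does not satisfy the backdoor criterion.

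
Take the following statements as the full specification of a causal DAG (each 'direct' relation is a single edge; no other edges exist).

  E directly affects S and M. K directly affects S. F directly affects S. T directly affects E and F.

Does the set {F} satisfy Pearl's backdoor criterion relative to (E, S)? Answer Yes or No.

Backdoor paths from E to S (paths whose first edge points into E):
  P1: E <- T -> F -> S
Condition 1 (no descendant of E in the set): holds — descendants of E are {M, S}; none are in {F}.
Condition 2 (every backdoor path blocked by {F}):
  P1: blocked at chain node F ∈ conditioning set.
{F} satisfies the backdoor criterion.

Yes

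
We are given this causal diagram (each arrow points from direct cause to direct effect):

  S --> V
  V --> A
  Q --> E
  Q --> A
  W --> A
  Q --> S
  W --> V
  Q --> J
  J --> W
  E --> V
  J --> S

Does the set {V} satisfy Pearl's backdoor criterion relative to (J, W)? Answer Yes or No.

No

Backdoor paths from J to W (paths whose first edge points into J):
  P1: J <- Q -> E -> V <- W
  P2: J <- Q -> E -> V -> A <- W
  P3: J <- Q -> S -> V <- W
  P4: J <- Q -> S -> V -> A <- W
  P5: J <- Q -> A <- W
  P6: J <- Q -> A <- V <- W
Condition 1 (no descendant of J in the set): FAILS — V is a descendant of J.
Condition 2 (every backdoor path blocked by {V}):
  P1: open — collider(s) V are conditioned on (or have a conditioned descendant) and no non-collider on the path is in the set.
  P2: blocked at chain node V ∈ conditioning set.
  P3: open — collider(s) V are conditioned on (or have a conditioned descendant) and no non-collider on the path is in the set.
  P4: blocked at chain node V ∈ conditioning set.
  P5: blocked at collider A (neither it nor any descendant is in the conditioning set).
  P6: blocked at collider A (neither it nor any descendant is in the conditioning set).
{V} does not satisfy the backdoor criterion.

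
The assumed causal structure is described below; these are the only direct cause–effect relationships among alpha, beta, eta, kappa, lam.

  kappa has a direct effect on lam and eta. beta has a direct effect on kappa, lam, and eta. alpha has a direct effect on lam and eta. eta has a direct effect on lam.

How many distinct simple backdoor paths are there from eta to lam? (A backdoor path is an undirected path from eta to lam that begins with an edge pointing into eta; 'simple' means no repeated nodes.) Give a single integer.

5

A backdoor path from eta to lam is any simple undirected path whose first edge points into eta (i.e. leaves eta via a parent).
Parents of eta: {alpha, beta, kappa}.
Enumerating:
  P1: eta <- alpha -> lam
  P2: eta <- beta -> kappa -> lam
  P3: eta <- beta -> lam
  P4: eta <- kappa <- beta -> lam
  P5: eta <- kappa -> lam
That exhausts the simple backdoor paths. Count: 5.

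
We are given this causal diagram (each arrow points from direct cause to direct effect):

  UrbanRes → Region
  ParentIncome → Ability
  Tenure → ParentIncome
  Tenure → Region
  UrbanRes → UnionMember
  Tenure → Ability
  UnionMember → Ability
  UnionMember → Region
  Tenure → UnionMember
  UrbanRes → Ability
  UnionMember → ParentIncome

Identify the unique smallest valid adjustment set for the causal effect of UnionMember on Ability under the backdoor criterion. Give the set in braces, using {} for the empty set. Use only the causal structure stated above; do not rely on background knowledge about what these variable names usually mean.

{Tenure, UrbanRes}

Variables eligible for adjustment (non-descendants of UnionMember, excluding UnionMember and Ability): {Tenure, UrbanRes}.
Backdoor paths from UnionMember to Ability:
  P1: UnionMember <- Tenure -> Region <- UrbanRes -> Ability
  P2: UnionMember <- Tenure -> ParentIncome -> Ability
  P3: UnionMember <- Tenure -> Ability
  P4: UnionMember <- UrbanRes -> Region <- Tenure -> ParentIncome -> Ability
  P5: UnionMember <- UrbanRes -> Region <- Tenure -> Ability
  P6: UnionMember <- UrbanRes -> Ability
The empty set is not sufficient: P2 (UnionMember <- Tenure -> ParentIncome -> Ability) has no collider blocking it and no conditioned non-collider, so it is open.
Try {Tenure, UrbanRes}:
  P1: blocked at fork node Tenure ∈ conditioning set.
  P2: blocked at fork node Tenure ∈ conditioning set.
  P3: blocked at fork node Tenure ∈ conditioning set.
  P4: blocked at fork node UrbanRes ∈ conditioning set.
  P5: blocked at fork node UrbanRes ∈ conditioning set.
  P6: blocked at fork node UrbanRes ∈ conditioning set.
{Tenure, UrbanRes} contains no descendant of UnionMember and blocks every backdoor path.
Every element of {Tenure, UrbanRes} is needed (dropping Tenure leaves P2 open; dropping UrbanRes leaves P6 open), so no proper subset is valid.
Among all size-2 subsets of the eligible variables, only {Tenure, UrbanRes} blocks every backdoor path, so it is the unique smallest valid adjustment set.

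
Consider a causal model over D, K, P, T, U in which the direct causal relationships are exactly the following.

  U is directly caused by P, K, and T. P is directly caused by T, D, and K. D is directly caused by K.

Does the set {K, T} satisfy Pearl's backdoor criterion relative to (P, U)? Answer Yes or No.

Backdoor paths from P to U (paths whose first edge points into P):
  P1: P <- T -> U
  P2: P <- K -> U
  P3: P <- D <- K -> U
Condition 1 (no descendant of P in the set): holds — descendants of P are {U}; none are in {K, T}.
Condition 2 (every backdoor path blocked by {K, T}):
  P1: blocked at fork node T ∈ conditioning set.
  P2: blocked at fork node K ∈ conditioning set.
  P3: blocked at fork node K ∈ conditioning set.
{K, T} satisfies the backdoor criterion.

Yes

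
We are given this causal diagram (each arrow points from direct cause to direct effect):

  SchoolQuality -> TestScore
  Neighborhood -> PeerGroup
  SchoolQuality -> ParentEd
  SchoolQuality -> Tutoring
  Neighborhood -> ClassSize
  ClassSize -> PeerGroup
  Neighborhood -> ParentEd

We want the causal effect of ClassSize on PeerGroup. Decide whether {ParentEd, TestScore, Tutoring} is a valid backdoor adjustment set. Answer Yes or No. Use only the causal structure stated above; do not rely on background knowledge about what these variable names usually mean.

No

Backdoor paths from ClassSize to PeerGroup (paths whose first edge points into ClassSize):
  P1: ClassSize <- Neighborhood -> PeerGroup
Condition 1 (no descendant of ClassSize in the set): holds — descendants of ClassSize are {PeerGroup}; none are in {ParentEd, TestScore, Tutoring}.
Condition 2 (every backdoor path blocked by {ParentEd, TestScore, Tutoring}):
  P1: open — no interior node is in the conditioning set.
{ParentEd, TestScore, Tutoring} does not satisfy the backdoor criterion.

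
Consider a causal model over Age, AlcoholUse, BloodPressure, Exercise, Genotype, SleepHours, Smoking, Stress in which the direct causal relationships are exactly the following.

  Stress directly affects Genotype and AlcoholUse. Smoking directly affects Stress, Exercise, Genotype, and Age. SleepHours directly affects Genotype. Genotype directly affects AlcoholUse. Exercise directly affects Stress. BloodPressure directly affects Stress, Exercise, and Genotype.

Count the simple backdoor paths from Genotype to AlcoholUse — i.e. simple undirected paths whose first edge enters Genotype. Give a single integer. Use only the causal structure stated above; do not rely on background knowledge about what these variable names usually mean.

7

A backdoor path from Genotype to AlcoholUse is any simple undirected path whose first edge points into Genotype (i.e. leaves Genotype via a parent).
Parents of Genotype: {BloodPressure, SleepHours, Smoking, Stress}.
Enumerating:
  P1: Genotype <- BloodPressure -> Exercise <- Smoking -> Stress -> AlcoholUse
  P2: Genotype <- BloodPressure -> Exercise -> Stress -> AlcoholUse
  P3: Genotype <- BloodPressure -> Stress -> AlcoholUse
  P4: Genotype <- Smoking -> Exercise <- BloodPressure -> Stress -> AlcoholUse
  P5: Genotype <- Smoking -> Exercise -> Stress -> AlcoholUse
  P6: Genotype <- Smoking -> Stress -> AlcoholUse
  P7: Genotype <- Stress -> AlcoholUse
That exhausts the simple backdoor paths. Count: 7.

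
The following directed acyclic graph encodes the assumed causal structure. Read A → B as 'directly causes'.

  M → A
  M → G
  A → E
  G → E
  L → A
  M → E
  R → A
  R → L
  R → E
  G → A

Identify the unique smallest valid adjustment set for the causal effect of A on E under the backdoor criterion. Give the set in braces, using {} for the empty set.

Variables eligible for adjustment (non-descendants of A, excluding A and E): {G, L, M, R}.
Backdoor paths from A to E:
  P1: A <- M -> G -> E
  P2: A <- M -> E
  P3: A <- R -> E
  P4: A <- L <- R -> E
  P5: A <- G <- M -> E
  P6: A <- G -> E
The empty set is not sufficient: P1 (A <- M -> G -> E) has no collider blocking it and no conditioned non-collider, so it is open.
Try {G, M, R}:
  P1: blocked at fork node M ∈ conditioning set.
  P2: blocked at fork node M ∈ conditioning set.
  P3: blocked at fork node R ∈ conditioning set.
  P4: blocked at fork node R ∈ conditioning set.
  P5: blocked at chain node G ∈ conditioning set.
  P6: blocked at fork node G ∈ conditioning set.
{G, M, R} contains no descendant of A and blocks every backdoor path.
Every element of {G, M, R} is needed (dropping G leaves P6 open; dropping M leaves P2 open; dropping R leaves P3 open), so no proper subset is valid.
Among all size-3 subsets of the eligible variables, only {G, M, R} blocks every backdoor path, so it is the unique smallest valid adjustment set.

{G, M, R}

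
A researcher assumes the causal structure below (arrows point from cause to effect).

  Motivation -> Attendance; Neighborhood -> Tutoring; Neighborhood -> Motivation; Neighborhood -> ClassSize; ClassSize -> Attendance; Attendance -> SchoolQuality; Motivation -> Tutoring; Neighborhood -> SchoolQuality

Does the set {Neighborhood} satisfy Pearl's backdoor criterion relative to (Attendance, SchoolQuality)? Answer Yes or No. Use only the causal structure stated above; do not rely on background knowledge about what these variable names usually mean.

Backdoor paths from Attendance to SchoolQuality (paths whose first edge points into Attendance):
  P1: Attendance <- ClassSize <- Neighborhood -> SchoolQuality
  P2: Attendance <- Motivation <- Neighborhood -> SchoolQuality
  P3: Attendance <- Motivation -> Tutoring <- Neighborhood -> SchoolQuality
Condition 1 (no descendant of Attendance in the set): holds — descendants of Attendance are {SchoolQuality}; none are in {Neighborhood}.
Condition 2 (every backdoor path blocked by {Neighborhood}):
  P1: blocked at fork node Neighborhood ∈ conditioning set.
  P2: blocked at fork node Neighborhood ∈ conditioning set.
  P3: blocked at collider Tutoring (neither it nor any descendant is in the conditioning set).
{Neighborhood} satisfies the backdoor criterion.

Yes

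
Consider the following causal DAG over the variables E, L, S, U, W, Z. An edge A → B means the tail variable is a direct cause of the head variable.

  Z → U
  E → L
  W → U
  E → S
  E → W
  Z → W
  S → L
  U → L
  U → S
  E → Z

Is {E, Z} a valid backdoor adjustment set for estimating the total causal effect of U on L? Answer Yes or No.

Yes

Backdoor paths from U to L (paths whose first edge points into U):
  P1: U <- Z <- E -> S -> L
  P2: U <- Z <- E -> L
  P3: U <- Z -> W <- E -> S -> L
  P4: U <- Z -> W <- E -> L
  P5: U <- W <- E -> S -> L
  P6: U <- W <- E -> L
  P7: U <- W <- Z <- E -> S -> L
  P8: U <- W <- Z <- E -> L
Condition 1 (no descendant of U in the set): holds — descendants of U are {L, S}; none are in {E, Z}.
Condition 2 (every backdoor path blocked by {E, Z}):
  P1: blocked at chain node Z ∈ conditioning set.
  P2: blocked at chain node Z ∈ conditioning set.
  P3: blocked at fork node Z ∈ conditioning set.
  P4: blocked at fork node Z ∈ conditioning set.
  P5: blocked at fork node E ∈ conditioning set.
  P6: blocked at fork node E ∈ conditioning set.
  P7: blocked at chain node Z ∈ conditioning set.
  P8: blocked at chain node Z ∈ conditioning set.
{E, Z} satisfies the backdoor criterion.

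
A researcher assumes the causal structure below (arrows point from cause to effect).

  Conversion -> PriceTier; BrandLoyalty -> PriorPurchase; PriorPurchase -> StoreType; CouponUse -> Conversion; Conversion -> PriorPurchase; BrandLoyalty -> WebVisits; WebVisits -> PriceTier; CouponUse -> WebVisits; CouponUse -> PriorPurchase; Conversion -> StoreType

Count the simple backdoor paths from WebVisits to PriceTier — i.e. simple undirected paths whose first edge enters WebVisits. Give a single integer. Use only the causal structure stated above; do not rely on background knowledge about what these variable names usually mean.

6

A backdoor path from WebVisits to PriceTier is any simple undirected path whose first edge points into WebVisits (i.e. leaves WebVisits via a parent).
Parents of WebVisits: {BrandLoyalty, CouponUse}.
Enumerating:
  P1: WebVisits <- BrandLoyalty -> PriorPurchase <- CouponUse -> Conversion -> PriceTier
  P2: WebVisits <- BrandLoyalty -> PriorPurchase <- Conversion -> PriceTier
  P3: WebVisits <- BrandLoyalty -> PriorPurchase -> StoreType <- Conversion -> PriceTier
  P4: WebVisits <- CouponUse -> Conversion -> PriceTier
  P5: WebVisits <- CouponUse -> PriorPurchase <- Conversion -> PriceTier
  P6: WebVisits <- CouponUse -> PriorPurchase -> StoreType <- Conversion -> PriceTier
That exhausts the simple backdoor paths. Count: 6.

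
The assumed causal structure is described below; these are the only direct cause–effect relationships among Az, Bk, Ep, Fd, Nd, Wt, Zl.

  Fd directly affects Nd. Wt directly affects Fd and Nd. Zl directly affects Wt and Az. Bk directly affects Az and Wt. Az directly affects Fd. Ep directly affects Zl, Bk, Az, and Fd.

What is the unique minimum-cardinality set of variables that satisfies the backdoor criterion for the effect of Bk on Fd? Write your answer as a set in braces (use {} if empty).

Variables eligible for adjustment (non-descendants of Bk, excluding Bk and Fd): {Ep, Zl}.
Backdoor paths from Bk to Fd:
  P1: Bk <- Ep -> Zl -> Wt -> Fd
  P2: Bk <- Ep -> Zl -> Wt -> Nd <- Fd
  P3: Bk <- Ep -> Zl -> Az -> Fd
  P4: Bk <- Ep -> Az <- Zl -> Wt -> Fd
  P5: Bk <- Ep -> Az <- Zl -> Wt -> Nd <- Fd
  P6: Bk <- Ep -> Az -> Fd
  P7: Bk <- Ep -> Fd
The empty set is not sufficient: P1 (Bk <- Ep -> Zl -> Wt -> Fd) has no collider blocking it and no conditioned non-collider, so it is open.
Try {Ep}:
  P1: blocked at fork node Ep ∈ conditioning set.
  P2: blocked at fork node Ep ∈ conditioning set.
  P3: blocked at fork node Ep ∈ conditioning set.
  P4: blocked at fork node Ep ∈ conditioning set.
  P5: blocked at fork node Ep ∈ conditioning set.
  P6: blocked at fork node Ep ∈ conditioning set.
  P7: blocked at fork node Ep ∈ conditioning set.
{Ep} contains no descendant of Bk and blocks every backdoor path.
No other singleton works — e.g. {Zl} leaves P6 open — so {Ep} is the unique smallest valid adjustment set.

{Ep}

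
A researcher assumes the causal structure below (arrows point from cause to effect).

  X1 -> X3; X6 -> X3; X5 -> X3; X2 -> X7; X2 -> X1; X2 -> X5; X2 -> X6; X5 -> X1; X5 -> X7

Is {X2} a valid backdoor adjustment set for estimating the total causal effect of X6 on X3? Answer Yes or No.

Yes

Backdoor paths from X6 to X3 (paths whose first edge points into X6):
  P1: X6 <- X2 -> X5 -> X1 -> X3
  P2: X6 <- X2 -> X5 -> X3
  P3: X6 <- X2 -> X1 <- X5 -> X3
  P4: X6 <- X2 -> X1 -> X3
  P5: X6 <- X2 -> X7 <- X5 -> X1 -> X3
  P6: X6 <- X2 -> X7 <- X5 -> X3
Condition 1 (no descendant of X6 in the set): holds — descendants of X6 are {X3}; none are in {X2}.
Condition 2 (every backdoor path blocked by {X2}):
  P1: blocked at fork node X2 ∈ conditioning set.
  P2: blocked at fork node X2 ∈ conditioning set.
  P3: blocked at fork node X2 ∈ conditioning set.
  P4: blocked at fork node X2 ∈ conditioning set.
  P5: blocked at fork node X2 ∈ conditioning set.
  P6: blocked at fork node X2 ∈ conditioning set.
{X2} satisfies the backdoor criterion.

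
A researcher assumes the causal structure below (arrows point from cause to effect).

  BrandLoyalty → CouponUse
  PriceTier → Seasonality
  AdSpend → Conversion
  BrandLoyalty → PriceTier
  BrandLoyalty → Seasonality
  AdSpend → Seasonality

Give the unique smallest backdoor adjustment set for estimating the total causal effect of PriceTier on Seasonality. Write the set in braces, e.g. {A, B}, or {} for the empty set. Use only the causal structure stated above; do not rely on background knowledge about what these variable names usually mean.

{BrandLoyalty}

Variables eligible for adjustment (non-descendants of PriceTier, excluding PriceTier and Seasonality): {AdSpend, BrandLoyalty, Conversion, CouponUse}.
Backdoor paths from PriceTier to Seasonality:
  P1: PriceTier <- BrandLoyalty -> Seasonality
The empty set is not sufficient: P1 (PriceTier <- BrandLoyalty -> Seasonality) has no collider blocking it and no conditioned non-collider, so it is open.
Try {BrandLoyalty}:
  P1: blocked at fork node BrandLoyalty ∈ conditioning set.
{BrandLoyalty} contains no descendant of PriceTier and blocks every backdoor path.
No other singleton works — e.g. {AdSpend} leaves P1 open — so {BrandLoyalty} is the unique smallest valid adjustment set.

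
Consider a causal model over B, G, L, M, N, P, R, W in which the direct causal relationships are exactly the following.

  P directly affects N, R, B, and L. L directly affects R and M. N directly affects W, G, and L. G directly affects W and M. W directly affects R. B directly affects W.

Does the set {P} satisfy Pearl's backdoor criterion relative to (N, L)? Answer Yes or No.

Yes

Backdoor paths from N to L (paths whose first edge points into N):
  P1: N <- P -> B -> W <- G -> M <- L
  P2: N <- P -> B -> W -> R <- L
  P3: N <- P -> L
  P4: N <- P -> R <- L
  P5: N <- P -> R <- W <- G -> M <- L
Condition 1 (no descendant of N in the set): holds — descendants of N are {G, L, M, R, W}; none are in {P}.
Condition 2 (every backdoor path blocked by {P}):
  P1: blocked at fork node P ∈ conditioning set.
  P2: blocked at fork node P ∈ conditioning set.
  P3: blocked at fork node P ∈ conditioning set.
  P4: blocked at fork node P ∈ conditioning set.
  P5: blocked at fork node P ∈ conditioning set.
{P} satisfies the backdoor criterion.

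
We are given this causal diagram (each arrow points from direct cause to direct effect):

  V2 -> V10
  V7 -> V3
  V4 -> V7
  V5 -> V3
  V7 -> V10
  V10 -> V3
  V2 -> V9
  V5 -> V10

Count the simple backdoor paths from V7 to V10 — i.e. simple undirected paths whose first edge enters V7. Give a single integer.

0

A backdoor path from V7 to V10 is any simple undirected path whose first edge points into V7 (i.e. leaves V7 via a parent).
Parents of V7: {V4}.
No simple path from any parent of V7 reaches V10 without revisiting V7, so there are no backdoor paths.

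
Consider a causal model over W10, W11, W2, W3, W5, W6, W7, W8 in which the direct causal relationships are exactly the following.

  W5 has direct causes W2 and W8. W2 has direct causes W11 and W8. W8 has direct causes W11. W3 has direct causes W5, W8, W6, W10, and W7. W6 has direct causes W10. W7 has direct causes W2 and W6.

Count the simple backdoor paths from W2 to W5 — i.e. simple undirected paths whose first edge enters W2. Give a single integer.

A backdoor path from W2 to W5 is any simple undirected path whose first edge points into W2 (i.e. leaves W2 via a parent).
Parents of W2: {W11, W8}.
Enumerating:
  P1: W2 <- W11 -> W8 -> W5
  P2: W2 <- W11 -> W8 -> W3 <- W5
  P3: W2 <- W8 -> W5
  P4: W2 <- W8 -> W3 <- W5
That exhausts the simple backdoor paths. Count: 4.

4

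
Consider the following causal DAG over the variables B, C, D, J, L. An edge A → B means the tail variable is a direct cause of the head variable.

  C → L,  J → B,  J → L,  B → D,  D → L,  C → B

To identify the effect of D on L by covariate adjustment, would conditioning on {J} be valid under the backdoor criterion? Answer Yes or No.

No

Backdoor paths from D to L (paths whose first edge points into D):
  P1: D <- B <- J -> L
  P2: D <- B <- C -> L
Condition 1 (no descendant of D in the set): holds — descendants of D are {L}; none are in {J}.
Condition 2 (every backdoor path blocked by {J}):
  P1: blocked at fork node J ∈ conditioning set.
  P2: open — no interior node is in the conditioning set.
{J} does not satisfy the backdoor criterion.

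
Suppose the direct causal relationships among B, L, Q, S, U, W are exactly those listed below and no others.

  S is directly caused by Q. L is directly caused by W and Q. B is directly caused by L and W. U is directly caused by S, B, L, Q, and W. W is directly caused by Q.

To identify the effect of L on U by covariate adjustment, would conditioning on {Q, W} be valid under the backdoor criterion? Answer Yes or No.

Yes

Backdoor paths from L to U (paths whose first edge points into L):
  P1: L <- Q -> W -> B -> U
  P2: L <- Q -> W -> U
  P3: L <- Q -> S -> U
  P4: L <- Q -> U
  P5: L <- W <- Q -> S -> U
  P6: L <- W <- Q -> U
  P7: L <- W -> B -> U
  P8: L <- W -> U
Condition 1 (no descendant of L in the set): holds — descendants of L are {B, U}; none are in {Q, W}.
Condition 2 (every backdoor path blocked by {Q, W}):
  P1: blocked at fork node Q ∈ conditioning set.
  P2: blocked at fork node Q ∈ conditioning set.
  P3: blocked at fork node Q ∈ conditioning set.
  P4: blocked at fork node Q ∈ conditioning set.
  P5: blocked at chain node W ∈ conditioning set.
  P6: blocked at chain node W ∈ conditioning set.
  P7: blocked at fork node W ∈ conditioning set.
  P8: blocked at fork node W ∈ conditioning set.
{Q, W} satisfies the backdoor criterion.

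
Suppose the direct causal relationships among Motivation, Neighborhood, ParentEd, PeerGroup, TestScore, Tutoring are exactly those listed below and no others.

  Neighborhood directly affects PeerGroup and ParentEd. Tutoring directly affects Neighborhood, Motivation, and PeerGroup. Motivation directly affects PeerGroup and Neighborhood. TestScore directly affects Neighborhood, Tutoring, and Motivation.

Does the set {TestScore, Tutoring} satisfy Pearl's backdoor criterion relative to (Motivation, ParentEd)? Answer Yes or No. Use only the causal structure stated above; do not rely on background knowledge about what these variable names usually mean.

Backdoor paths from Motivation to ParentEd (paths whose first edge points into Motivation):
  P1: Motivation <- TestScore -> Tutoring -> Neighborhood -> ParentEd
  P2: Motivation <- TestScore -> Tutoring -> PeerGroup <- Neighborhood -> ParentEd
  P3: Motivation <- TestScore -> Neighborhood -> ParentEd
  P4: Motivation <- Tutoring <- TestScore -> Neighborhood -> ParentEd
  P5: Motivation <- Tutoring -> Neighborhood -> ParentEd
  P6: Motivation <- Tutoring -> PeerGroup <- Neighborhood -> ParentEd
Condition 1 (no descendant of Motivation in the set): holds — descendants of Motivation are {Neighborhood, ParentEd, PeerGroup}; none are in {TestScore, Tutoring}.
Condition 2 (every backdoor path blocked by {TestScore, Tutoring}):
  P1: blocked at fork node TestScore ∈ conditioning set.
  P2: blocked at fork node TestScore ∈ conditioning set.
  P3: blocked at fork node TestScore ∈ conditioning set.
  P4: blocked at chain node Tutoring ∈ conditioning set.
  P5: blocked at fork node Tutoring ∈ conditioning set.
  P6: blocked at fork node Tutoring ∈ conditioning set.
{TestScore, Tutoring} satisfies the backdoor criterion.

Yes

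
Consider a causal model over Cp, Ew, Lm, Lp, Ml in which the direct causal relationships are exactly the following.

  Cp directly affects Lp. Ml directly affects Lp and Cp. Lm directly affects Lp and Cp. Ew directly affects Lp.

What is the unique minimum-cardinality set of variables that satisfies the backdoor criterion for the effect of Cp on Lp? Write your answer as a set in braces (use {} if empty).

{Lm, Ml}

Variables eligible for adjustment (non-descendants of Cp, excluding Cp and Lp): {Ew, Lm, Ml}.
Backdoor paths from Cp to Lp:
  P1: Cp <- Ml -> Lp
  P2: Cp <- Lm -> Lp
The empty set is not sufficient: P1 (Cp <- Ml -> Lp) has no collider blocking it and no conditioned non-collider, so it is open.
Try {Lm, Ml}:
  P1: blocked at fork node Ml ∈ conditioning set.
  P2: blocked at fork node Lm ∈ conditioning set.
{Lm, Ml} contains no descendant of Cp and blocks every backdoor path.
Every element of {Lm, Ml} is needed (dropping Lm leaves P2 open; dropping Ml leaves P1 open), so no proper subset is valid.
Among all size-2 subsets of the eligible variables, only {Lm, Ml} blocks every backdoor path, so it is the unique smallest valid adjustment set.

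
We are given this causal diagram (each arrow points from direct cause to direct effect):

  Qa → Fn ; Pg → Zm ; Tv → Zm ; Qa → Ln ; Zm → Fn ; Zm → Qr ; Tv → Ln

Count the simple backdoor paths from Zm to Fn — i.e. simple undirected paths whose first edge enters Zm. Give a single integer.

1

A backdoor path from Zm to Fn is any simple undirected path whose first edge points into Zm (i.e. leaves Zm via a parent).
Parents of Zm: {Pg, Tv}.
Enumerating:
  P1: Zm <- Tv -> Ln <- Qa -> Fn
That exhausts the simple backdoor paths. Count: 1.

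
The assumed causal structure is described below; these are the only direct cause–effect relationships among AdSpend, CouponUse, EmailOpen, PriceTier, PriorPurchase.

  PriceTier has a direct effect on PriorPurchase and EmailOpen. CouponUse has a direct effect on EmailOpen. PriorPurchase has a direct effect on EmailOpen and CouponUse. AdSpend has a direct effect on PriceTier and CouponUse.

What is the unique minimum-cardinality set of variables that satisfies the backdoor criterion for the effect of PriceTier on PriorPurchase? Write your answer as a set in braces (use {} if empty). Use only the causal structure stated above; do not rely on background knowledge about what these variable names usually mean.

{}

Variables eligible for adjustment (non-descendants of PriceTier, excluding PriceTier and PriorPurchase): {AdSpend}.
Backdoor paths from PriceTier to PriorPurchase:
  P1: PriceTier <- AdSpend -> CouponUse <- PriorPurchase
  P2: PriceTier <- AdSpend -> CouponUse -> EmailOpen <- PriorPurchase
Each backdoor path contains an unconditioned collider, so every path is already blocked with the empty conditioning set:
  P1: blocked at collider CouponUse (neither it nor any descendant is in the conditioning set).
  P2: blocked at collider EmailOpen (neither it nor any descendant is in the conditioning set).
The empty set is therefore the unique smallest valid set.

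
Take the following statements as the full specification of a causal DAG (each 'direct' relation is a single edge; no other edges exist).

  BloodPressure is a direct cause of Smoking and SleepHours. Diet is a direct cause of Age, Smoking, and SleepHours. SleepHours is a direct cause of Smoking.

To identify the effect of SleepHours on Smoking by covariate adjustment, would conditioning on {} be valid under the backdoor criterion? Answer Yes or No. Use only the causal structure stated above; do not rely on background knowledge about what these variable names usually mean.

No

Backdoor paths from SleepHours to Smoking (paths whose first edge points into SleepHours):
  P1: SleepHours <- BloodPressure -> Smoking
  P2: SleepHours <- Diet -> Smoking
Condition 1 (no descendant of SleepHours in the set): holds — descendants of SleepHours are {Smoking}; none are in {}.
Condition 2 (every backdoor path blocked by {}):
  P1: open — no interior node is in the conditioning set.
  P2: open — no interior node is in the conditioning set.
{} does not satisfy the backdoor criterion.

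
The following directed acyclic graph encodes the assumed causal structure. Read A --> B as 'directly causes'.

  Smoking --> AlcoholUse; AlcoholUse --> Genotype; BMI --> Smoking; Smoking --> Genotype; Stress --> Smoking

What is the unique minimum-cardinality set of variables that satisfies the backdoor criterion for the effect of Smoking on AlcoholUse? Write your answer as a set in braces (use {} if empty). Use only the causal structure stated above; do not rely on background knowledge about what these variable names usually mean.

Variables eligible for adjustment (non-descendants of Smoking, excluding Smoking and AlcoholUse): {BMI, Stress}.
Backdoor paths from Smoking to AlcoholUse:
  (none)
With no backdoor paths the empty set already satisfies the criterion, and it is trivially minimal.

{}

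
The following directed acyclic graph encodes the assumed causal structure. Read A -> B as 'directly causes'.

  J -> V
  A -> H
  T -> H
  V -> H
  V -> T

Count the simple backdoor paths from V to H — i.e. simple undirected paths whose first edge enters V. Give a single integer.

A backdoor path from V to H is any simple undirected path whose first edge points into V (i.e. leaves V via a parent).
Parents of V: {J}.
No simple path from any parent of V reaches H without revisiting V, so there are no backdoor paths.

0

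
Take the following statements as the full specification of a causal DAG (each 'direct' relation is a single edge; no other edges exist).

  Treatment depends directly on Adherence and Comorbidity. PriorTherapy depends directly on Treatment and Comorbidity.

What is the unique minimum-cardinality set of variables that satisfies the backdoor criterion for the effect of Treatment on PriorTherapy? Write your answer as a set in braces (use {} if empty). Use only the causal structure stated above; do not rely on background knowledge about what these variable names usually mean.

Variables eligible for adjustment (non-descendants of Treatment, excluding Treatment and PriorTherapy): {Adherence, Comorbidity}.
Backdoor paths from Treatment to PriorTherapy:
  P1: Treatment <- Comorbidity -> PriorTherapy
The empty set is not sufficient: P1 (Treatment <- Comorbidity -> PriorTherapy) has no collider blocking it and no conditioned non-collider, so it is open.
Try {Comorbidity}:
  P1: blocked at fork node Comorbidity ∈ conditioning set.
{Comorbidity} contains no descendant of Treatment and blocks every backdoor path.
No other singleton works — e.g. {Adherence} leaves P1 open — so {Comorbidity} is the unique smallest valid adjustment set.

{Comorbidity}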